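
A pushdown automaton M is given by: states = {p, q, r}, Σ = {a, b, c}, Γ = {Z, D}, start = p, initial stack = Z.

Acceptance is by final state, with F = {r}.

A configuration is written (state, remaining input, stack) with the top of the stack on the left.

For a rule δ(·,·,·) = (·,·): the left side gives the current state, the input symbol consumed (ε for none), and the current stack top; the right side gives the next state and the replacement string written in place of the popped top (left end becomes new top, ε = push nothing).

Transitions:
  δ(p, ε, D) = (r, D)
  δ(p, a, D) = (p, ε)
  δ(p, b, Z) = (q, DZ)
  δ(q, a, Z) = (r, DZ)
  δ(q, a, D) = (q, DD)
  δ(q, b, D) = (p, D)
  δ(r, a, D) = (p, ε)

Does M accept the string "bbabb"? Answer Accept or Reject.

One accepting computation: (p, bbabb, Z) ⊢ (q, babb, DZ) ⊢ (p, abb, DZ) ⊢ (p, bb, Z) ⊢ (q, b, DZ) ⊢ (p, ε, DZ) ⊢ (r, ε, DZ)
All input consumed and state r ∈ F.

Accept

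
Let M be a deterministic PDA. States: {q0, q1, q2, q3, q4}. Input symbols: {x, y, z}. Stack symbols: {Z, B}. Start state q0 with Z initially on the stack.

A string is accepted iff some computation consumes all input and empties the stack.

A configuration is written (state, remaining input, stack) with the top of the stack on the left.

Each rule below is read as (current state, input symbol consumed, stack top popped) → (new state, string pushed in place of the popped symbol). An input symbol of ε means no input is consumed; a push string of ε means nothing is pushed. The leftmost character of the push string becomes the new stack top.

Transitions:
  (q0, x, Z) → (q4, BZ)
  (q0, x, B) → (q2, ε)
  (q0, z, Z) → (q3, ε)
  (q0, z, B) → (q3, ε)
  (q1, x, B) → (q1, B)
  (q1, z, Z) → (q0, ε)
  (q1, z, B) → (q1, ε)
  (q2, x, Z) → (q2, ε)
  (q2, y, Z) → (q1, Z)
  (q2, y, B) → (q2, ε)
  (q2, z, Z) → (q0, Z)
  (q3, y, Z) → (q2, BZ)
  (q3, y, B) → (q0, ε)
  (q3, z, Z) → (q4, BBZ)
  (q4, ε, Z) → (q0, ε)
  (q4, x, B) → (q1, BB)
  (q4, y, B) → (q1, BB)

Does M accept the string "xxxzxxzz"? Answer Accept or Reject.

Accept

(q0, xxxzxxzz, Z)
  read x, top Z: go to q4, push BZ → (q4, xxzxxzz, BZ)
  read x, top B: go to q1, push BB → (q1, xzxxzz, BBZ)
  read x, top B: go to q1, push B → (q1, zxxzz, BBZ)
  read z, top B: go to q1, push ε → (q1, xxzz, BZ)
  read x, top B: go to q1, push B → (q1, xzz, BZ)
  read x, top B: go to q1, push B → (q1, zz, BZ)
  read z, top B: go to q1, push ε → (q1, z, Z)
  read z, top Z: go to q0, push ε → (q0, ε, ε)
All input consumed and the stack is empty.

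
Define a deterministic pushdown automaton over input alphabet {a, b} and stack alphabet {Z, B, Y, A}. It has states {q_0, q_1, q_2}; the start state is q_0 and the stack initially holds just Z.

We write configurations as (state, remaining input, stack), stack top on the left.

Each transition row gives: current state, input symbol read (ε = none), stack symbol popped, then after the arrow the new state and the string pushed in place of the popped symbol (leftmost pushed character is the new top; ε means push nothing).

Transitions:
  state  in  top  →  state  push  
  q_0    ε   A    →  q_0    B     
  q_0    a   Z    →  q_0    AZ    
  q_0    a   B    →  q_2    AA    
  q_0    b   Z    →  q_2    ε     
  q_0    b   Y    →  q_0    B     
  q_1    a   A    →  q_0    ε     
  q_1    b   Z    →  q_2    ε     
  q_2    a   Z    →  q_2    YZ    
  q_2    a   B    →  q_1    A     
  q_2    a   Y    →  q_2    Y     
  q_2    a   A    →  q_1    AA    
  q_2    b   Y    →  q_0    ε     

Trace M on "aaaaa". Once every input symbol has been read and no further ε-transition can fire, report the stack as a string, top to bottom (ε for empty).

AAAZ

(q_0, aaaaa, Z)
  read a, top Z: go to q_0, push AZ → (q_0, aaaa, AZ)
  ε-move, top A: go to q_0, push B → (q_0, aaaa, BZ)
  read a, top B: go to q_2, push AA → (q_2, aaa, AAZ)
  read a, top A: go to q_1, push AA → (q_1, aa, AAAZ)
  read a, top A: go to q_0, push ε → (q_0, a, AAZ)
  ε-move, top A: go to q_0, push B → (q_0, a, BAZ)
  read a, top B: go to q_2, push AA → (q_2, ε, AAAZ)
All input consumed in state q_2 with stack AAAZ.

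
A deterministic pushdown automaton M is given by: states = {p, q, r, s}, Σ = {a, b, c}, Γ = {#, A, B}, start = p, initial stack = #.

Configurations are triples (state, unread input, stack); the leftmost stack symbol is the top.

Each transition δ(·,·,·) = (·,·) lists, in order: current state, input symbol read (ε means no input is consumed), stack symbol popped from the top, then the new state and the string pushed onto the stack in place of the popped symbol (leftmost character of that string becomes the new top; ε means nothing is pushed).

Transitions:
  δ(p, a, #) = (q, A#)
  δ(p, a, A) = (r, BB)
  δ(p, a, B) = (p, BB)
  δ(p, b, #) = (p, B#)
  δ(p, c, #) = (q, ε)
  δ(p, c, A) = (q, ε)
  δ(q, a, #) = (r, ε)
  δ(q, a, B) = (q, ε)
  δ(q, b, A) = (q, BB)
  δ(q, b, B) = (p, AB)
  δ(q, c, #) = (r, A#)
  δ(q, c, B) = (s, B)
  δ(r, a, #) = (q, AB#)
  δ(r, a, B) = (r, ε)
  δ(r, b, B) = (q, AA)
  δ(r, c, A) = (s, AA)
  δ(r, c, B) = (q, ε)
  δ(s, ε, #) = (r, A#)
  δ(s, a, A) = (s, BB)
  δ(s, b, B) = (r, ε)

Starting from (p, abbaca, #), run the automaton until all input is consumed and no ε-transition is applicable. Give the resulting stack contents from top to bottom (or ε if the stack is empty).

(p, abbaca, #) ⊢ (q, bbaca, A#) ⊢ (q, baca, BB#) ⊢ (p, aca, ABB#) ⊢ (r, ca, BBBB#) ⊢ (q, a, BBB#) ⊢ (q, ε, BB#)
All input consumed in state q with stack BB#.

BB#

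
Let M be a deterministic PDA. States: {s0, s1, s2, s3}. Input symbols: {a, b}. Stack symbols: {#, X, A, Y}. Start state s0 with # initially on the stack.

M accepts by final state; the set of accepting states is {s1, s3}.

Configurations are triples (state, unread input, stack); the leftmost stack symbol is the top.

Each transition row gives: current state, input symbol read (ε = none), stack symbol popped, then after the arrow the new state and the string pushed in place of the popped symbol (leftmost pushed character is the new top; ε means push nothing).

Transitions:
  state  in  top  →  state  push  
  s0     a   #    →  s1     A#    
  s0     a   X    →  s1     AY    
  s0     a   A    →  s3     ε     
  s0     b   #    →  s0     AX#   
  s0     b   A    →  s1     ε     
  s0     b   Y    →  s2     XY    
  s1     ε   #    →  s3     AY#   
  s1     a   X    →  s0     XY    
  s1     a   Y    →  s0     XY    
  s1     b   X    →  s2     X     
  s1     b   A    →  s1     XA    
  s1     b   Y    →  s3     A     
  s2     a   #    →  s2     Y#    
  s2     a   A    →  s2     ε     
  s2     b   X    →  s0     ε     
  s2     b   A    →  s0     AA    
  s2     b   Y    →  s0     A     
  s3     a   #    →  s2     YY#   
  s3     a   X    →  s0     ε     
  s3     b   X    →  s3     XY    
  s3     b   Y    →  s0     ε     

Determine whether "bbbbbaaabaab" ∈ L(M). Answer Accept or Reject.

(s0, bbbbbaaabaab, #)
  read b, top #: go to s0, push AX# → (s0, bbbbaaabaab, AX#)
  read b, top A: go to s1, push ε → (s1, bbbaaabaab, X#)
  read b, top X: go to s2, push X → (s2, bbaaabaab, X#)
  read b, top X: go to s0, push ε → (s0, baaabaab, #)
  read b, top #: go to s0, push AX# → (s0, aaabaab, AX#)
  read a, top A: go to s3, push ε → (s3, aabaab, X#)
  read a, top X: go to s0, push ε → (s0, abaab, #)
  read a, top #: go to s1, push A# → (s1, baab, A#)
  read b, top A: go to s1, push XA → (s1, aab, XA#)
  read a, top X: go to s0, push XY → (s0, ab, XYA#)
  read a, top X: go to s1, push AY → (s1, b, AYYA#)
  read b, top A: go to s1, push XA → (s1, ε, XAYYA#)
All input consumed; state s1 ∈ F.

Accept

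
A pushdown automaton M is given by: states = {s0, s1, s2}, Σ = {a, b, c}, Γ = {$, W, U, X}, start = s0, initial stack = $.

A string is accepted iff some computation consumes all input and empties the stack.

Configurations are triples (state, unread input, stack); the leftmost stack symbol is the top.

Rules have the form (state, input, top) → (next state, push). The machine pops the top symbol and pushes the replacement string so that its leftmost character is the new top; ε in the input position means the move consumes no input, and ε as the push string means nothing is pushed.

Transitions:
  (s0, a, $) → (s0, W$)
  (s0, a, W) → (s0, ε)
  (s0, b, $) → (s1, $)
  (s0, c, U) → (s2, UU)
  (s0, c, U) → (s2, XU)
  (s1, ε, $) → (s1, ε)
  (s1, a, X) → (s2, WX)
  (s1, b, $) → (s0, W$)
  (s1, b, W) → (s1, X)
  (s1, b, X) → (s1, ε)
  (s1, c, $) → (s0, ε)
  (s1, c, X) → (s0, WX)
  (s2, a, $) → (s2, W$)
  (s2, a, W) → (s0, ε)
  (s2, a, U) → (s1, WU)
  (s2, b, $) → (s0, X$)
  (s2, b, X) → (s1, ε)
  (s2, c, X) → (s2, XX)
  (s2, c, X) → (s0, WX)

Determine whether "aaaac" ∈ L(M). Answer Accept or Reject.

No computation consumes all input and empties the stack.

Reject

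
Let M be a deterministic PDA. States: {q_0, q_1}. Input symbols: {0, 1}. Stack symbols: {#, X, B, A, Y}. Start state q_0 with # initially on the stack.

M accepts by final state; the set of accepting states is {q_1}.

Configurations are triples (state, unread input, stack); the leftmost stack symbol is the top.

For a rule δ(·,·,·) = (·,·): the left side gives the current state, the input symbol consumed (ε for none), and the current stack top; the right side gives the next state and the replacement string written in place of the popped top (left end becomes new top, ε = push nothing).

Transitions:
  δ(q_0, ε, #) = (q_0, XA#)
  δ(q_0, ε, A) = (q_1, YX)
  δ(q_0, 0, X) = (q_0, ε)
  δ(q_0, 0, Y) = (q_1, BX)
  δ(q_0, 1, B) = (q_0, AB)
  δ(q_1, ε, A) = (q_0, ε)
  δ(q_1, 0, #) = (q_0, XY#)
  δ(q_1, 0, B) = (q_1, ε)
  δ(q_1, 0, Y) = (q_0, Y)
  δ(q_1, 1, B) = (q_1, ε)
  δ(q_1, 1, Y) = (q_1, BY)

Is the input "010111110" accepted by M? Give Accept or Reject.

Accept

(q_0, 010111110, #)
  ε-move, top #: go to q_0, push XA# → (q_0, 010111110, XA#)
  read 0, top X: go to q_0, push ε → (q_0, 10111110, A#)
  ε-move, top A: go to q_1, push YX → (q_1, 10111110, YX#)
  read 1, top Y: go to q_1, push BY → (q_1, 0111110, BYX#)
  read 0, top B: go to q_1, push ε → (q_1, 111110, YX#)
  read 1, top Y: go to q_1, push BY → (q_1, 11110, BYX#)
  read 1, top B: go to q_1, push ε → (q_1, 1110, YX#)
  read 1, top Y: go to q_1, push BY → (q_1, 110, BYX#)
  read 1, top B: go to q_1, push ε → (q_1, 10, YX#)
  read 1, top Y: go to q_1, push BY → (q_1, 0, BYX#)
  read 0, top B: go to q_1, push ε → (q_1, ε, YX#)
All input consumed; state q_1 ∈ F.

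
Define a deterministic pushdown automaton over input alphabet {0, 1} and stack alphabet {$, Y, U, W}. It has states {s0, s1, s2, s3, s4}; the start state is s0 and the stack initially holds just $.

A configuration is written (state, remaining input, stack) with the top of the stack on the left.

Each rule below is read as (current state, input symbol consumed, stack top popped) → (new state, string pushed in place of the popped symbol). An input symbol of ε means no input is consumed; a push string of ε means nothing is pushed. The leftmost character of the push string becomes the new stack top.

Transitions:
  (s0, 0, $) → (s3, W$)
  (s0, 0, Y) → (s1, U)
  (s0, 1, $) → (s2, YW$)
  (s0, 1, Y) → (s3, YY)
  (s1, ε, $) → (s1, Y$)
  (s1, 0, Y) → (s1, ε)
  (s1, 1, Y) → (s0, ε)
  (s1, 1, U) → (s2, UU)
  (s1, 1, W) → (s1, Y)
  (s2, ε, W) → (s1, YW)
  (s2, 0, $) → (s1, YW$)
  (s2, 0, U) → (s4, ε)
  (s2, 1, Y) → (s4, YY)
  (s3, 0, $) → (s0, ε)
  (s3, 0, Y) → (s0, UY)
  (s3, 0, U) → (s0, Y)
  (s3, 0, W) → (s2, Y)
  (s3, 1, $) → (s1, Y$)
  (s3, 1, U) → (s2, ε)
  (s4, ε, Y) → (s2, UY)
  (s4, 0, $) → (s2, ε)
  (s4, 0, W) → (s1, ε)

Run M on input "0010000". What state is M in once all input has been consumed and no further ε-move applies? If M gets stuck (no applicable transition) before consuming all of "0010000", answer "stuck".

s2

(s0, 0010000, $)
  read 0, top $: go to s3, push W$ → (s3, 010000, W$)
  read 0, top W: go to s2, push Y → (s2, 10000, Y$)
  read 1, top Y: go to s4, push YY → (s4, 0000, YY$)
  ε-move, top Y: go to s2, push UY → (s2, 0000, UYY$)
  read 0, top U: go to s4, push ε → (s4, 000, YY$)
  ε-move, top Y: go to s2, push UY → (s2, 000, UYY$)
  read 0, top U: go to s4, push ε → (s4, 00, YY$)
  ε-move, top Y: go to s2, push UY → (s2, 00, UYY$)
  read 0, top U: go to s4, push ε → (s4, 0, YY$)
  ε-move, top Y: go to s2, push UY → (s2, 0, UYY$)
  read 0, top U: go to s4, push ε → (s4, ε, YY$)
  ε-move, top Y: go to s2, push UY → (s2, ε, UYY$)
All input consumed; M is in state s2.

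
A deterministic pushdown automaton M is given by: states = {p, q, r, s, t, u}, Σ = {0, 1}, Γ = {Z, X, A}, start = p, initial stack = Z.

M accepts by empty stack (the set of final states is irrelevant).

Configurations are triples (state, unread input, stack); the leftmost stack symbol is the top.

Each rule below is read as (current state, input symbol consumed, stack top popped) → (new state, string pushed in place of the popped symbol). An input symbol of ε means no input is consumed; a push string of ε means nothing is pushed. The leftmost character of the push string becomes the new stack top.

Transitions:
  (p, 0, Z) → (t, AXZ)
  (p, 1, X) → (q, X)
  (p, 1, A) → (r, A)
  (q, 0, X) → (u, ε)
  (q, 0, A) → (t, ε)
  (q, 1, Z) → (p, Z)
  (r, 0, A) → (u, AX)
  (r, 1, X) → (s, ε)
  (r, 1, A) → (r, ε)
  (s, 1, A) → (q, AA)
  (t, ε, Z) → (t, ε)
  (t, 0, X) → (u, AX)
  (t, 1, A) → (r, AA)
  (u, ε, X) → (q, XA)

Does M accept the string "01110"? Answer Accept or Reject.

(p, 01110, Z) ⊢ (t, 1110, AXZ) ⊢ (r, 110, AAXZ) ⊢ (r, 10, AXZ) ⊢ (r, 0, XZ)
No transition applies at (r, 0, XZ); input not fully consumed.

Reject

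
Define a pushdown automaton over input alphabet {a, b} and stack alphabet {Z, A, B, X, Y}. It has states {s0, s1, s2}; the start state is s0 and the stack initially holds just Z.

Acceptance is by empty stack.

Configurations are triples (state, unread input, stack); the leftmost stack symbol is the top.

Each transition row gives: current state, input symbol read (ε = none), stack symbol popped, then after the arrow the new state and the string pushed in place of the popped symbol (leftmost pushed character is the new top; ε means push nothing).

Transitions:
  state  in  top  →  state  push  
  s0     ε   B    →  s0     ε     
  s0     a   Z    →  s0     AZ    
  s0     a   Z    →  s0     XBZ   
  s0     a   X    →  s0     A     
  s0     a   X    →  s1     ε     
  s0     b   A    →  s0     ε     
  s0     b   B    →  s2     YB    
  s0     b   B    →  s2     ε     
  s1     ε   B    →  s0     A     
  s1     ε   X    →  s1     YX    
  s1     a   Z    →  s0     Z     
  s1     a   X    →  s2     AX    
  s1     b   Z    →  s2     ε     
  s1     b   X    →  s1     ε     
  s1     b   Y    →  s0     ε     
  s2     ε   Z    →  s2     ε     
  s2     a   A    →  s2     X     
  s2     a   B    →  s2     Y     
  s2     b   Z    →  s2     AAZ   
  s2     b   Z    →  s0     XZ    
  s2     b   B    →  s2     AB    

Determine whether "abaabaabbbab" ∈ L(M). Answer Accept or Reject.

Accept

One accepting computation: (s0, abaabaabbbab, Z) ⊢ (s0, baabaabbbab, AZ) ⊢ (s0, aabaabbbab, Z) ⊢ (s0, abaabbbab, XBZ) ⊢ (s0, baabbbab, ABZ) ⊢ (s0, aabbbab, BZ) ⊢ (s0, aabbbab, Z) ⊢ (s0, abbbab, XBZ) ⊢ (s0, bbbab, ABZ) ⊢ (s0, bbab, BZ) ⊢ (s2, bab, Z) ⊢ (s0, ab, XZ) ⊢ (s1, b, Z) ⊢ (s2, ε, ε)
All input consumed and the stack is empty.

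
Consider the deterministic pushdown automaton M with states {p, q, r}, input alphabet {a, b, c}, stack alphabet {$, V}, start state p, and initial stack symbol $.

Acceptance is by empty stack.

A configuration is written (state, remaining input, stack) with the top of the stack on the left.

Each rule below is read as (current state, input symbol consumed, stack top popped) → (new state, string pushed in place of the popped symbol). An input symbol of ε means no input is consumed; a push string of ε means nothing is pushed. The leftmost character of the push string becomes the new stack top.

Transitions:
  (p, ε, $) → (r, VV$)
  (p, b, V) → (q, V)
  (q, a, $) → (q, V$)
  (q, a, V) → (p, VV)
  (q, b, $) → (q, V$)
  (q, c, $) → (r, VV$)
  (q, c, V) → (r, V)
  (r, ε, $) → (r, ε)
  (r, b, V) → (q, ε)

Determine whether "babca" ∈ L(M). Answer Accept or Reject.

Reject

(p, babca, $) ⊢ (r, babca, VV$) ⊢ (q, abca, V$) ⊢ (p, bca, VV$) ⊢ (q, ca, VV$) ⊢ (r, a, VV$)
No transition applies at (r, a, VV$); input not fully consumed.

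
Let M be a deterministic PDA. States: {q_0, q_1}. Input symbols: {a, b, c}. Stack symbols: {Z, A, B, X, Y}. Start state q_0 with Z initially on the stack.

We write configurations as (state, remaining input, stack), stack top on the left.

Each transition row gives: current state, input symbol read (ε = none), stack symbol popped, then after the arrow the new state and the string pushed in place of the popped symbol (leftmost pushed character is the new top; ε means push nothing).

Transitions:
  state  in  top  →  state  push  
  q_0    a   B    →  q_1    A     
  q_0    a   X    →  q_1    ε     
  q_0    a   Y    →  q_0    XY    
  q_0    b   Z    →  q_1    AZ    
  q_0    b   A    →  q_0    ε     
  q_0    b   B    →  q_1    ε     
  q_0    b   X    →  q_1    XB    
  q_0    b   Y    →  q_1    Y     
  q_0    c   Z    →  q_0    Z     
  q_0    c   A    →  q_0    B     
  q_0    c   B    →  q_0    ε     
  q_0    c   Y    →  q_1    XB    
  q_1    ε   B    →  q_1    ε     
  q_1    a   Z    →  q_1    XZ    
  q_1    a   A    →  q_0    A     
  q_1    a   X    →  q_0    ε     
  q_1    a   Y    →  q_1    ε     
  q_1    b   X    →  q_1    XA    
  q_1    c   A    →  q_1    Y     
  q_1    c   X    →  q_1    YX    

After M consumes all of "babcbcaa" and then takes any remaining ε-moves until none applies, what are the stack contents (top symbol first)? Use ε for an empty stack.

(q_0, babcbcaa, Z) ⊢ (q_1, abcbcaa, AZ) ⊢ (q_0, bcbcaa, AZ) ⊢ (q_0, cbcaa, Z) ⊢ (q_0, bcaa, Z) ⊢ (q_1, caa, AZ) ⊢ (q_1, aa, YZ) ⊢ (q_1, a, Z) ⊢ (q_1, ε, XZ)
All input consumed in state q_1 with stack XZ.

XZ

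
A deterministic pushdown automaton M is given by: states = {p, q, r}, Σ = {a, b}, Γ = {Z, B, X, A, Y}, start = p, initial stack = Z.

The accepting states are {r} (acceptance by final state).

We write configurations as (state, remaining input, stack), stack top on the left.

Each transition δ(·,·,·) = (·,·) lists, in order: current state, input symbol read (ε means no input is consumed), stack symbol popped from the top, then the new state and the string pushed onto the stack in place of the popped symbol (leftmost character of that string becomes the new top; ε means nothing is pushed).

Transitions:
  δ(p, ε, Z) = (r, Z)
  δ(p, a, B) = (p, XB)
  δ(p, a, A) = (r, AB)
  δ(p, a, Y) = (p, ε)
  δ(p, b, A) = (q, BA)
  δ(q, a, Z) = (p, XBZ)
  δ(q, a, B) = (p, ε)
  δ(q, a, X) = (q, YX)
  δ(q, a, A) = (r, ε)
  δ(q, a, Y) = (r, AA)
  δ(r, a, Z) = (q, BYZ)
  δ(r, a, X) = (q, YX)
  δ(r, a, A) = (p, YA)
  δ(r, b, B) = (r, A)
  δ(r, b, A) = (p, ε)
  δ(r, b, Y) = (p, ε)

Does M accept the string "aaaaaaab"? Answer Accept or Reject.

Reject

(p, aaaaaaab, Z)
  ε-move, top Z: go to r, push Z → (r, aaaaaaab, Z)
  read a, top Z: go to q, push BYZ → (q, aaaaaab, BYZ)
  read a, top B: go to p, push ε → (p, aaaaab, YZ)
  read a, top Y: go to p, push ε → (p, aaaab, Z)
  ε-move, top Z: go to r, push Z → (r, aaaab, Z)
  read a, top Z: go to q, push BYZ → (q, aaab, BYZ)
  read a, top B: go to p, push ε → (p, aab, YZ)
  read a, top Y: go to p, push ε → (p, ab, Z)
  ε-move, top Z: go to r, push Z → (r, ab, Z)
  read a, top Z: go to q, push BYZ → (q, b, BYZ)
No transition applies at (q, b, BYZ); input not fully consumed.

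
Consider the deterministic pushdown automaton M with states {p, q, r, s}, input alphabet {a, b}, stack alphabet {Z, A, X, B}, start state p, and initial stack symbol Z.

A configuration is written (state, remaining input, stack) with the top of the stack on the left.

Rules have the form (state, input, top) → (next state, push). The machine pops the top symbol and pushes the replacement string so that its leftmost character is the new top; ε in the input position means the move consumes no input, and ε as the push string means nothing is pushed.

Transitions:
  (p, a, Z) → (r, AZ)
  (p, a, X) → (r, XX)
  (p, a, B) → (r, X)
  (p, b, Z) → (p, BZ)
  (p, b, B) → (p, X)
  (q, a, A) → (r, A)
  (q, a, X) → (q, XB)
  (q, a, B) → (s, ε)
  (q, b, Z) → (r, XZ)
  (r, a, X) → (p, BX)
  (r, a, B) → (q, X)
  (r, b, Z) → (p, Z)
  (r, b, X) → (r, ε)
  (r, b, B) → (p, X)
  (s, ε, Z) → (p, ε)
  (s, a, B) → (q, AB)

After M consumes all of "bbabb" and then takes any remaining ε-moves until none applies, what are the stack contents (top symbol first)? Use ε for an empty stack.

(p, bbabb, Z)
  read b, top Z: go to p, push BZ → (p, babb, BZ)
  read b, top B: go to p, push X → (p, abb, XZ)
  read a, top X: go to r, push XX → (r, bb, XXZ)
  read b, top X: go to r, push ε → (r, b, XZ)
  read b, top X: go to r, push ε → (r, ε, Z)
All input consumed in state r with stack Z.

Z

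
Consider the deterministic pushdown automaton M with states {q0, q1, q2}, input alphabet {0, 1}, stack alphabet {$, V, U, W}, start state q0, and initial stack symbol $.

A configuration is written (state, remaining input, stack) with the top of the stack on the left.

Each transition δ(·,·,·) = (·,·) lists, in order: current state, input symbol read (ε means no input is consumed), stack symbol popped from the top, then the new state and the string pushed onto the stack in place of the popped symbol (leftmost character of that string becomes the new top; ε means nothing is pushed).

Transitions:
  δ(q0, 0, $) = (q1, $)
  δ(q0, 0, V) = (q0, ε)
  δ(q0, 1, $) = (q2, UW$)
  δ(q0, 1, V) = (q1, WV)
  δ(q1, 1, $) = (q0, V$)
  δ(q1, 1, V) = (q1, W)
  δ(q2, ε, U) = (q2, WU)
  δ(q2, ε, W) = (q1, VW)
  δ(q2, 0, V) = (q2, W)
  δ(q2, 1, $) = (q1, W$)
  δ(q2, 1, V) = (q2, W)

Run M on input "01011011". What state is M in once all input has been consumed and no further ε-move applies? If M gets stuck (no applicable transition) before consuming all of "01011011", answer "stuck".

stuck

(q0, 01011011, $)
  read 0, top $: go to q1, push $ → (q1, 1011011, $)
  read 1, top $: go to q0, push V$ → (q0, 011011, V$)
  read 0, top V: go to q0, push ε → (q0, 11011, $)
  read 1, top $: go to q2, push UW$ → (q2, 1011, UW$)
  ε-move, top U: go to q2, push WU → (q2, 1011, WUW$)
  ε-move, top W: go to q1, push VW → (q1, 1011, VWUW$)
  read 1, top V: go to q1, push W → (q1, 011, WWUW$)
No transition for (q1, 0, top W); M blocks with input 011 remaining.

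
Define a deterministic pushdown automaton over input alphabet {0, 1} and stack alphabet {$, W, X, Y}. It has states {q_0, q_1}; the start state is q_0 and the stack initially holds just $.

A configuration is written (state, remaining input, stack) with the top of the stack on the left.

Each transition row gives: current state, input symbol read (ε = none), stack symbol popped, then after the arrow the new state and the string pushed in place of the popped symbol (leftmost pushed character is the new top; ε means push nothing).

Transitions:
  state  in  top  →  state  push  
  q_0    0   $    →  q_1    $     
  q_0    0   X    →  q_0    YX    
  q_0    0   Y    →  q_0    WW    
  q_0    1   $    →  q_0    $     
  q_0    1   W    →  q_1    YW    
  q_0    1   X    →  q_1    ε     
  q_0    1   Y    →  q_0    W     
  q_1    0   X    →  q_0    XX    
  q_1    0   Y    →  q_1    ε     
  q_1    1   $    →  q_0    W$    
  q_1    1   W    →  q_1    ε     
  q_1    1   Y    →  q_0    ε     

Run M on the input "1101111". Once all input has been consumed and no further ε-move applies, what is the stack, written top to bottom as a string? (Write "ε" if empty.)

(q_0, 1101111, $) ⊢ (q_0, 101111, $) ⊢ (q_0, 01111, $) ⊢ (q_1, 1111, $) ⊢ (q_0, 111, W$) ⊢ (q_1, 11, YW$) ⊢ (q_0, 1, W$) ⊢ (q_1, ε, YW$)
All input consumed in state q_1 with stack YW$.

YW$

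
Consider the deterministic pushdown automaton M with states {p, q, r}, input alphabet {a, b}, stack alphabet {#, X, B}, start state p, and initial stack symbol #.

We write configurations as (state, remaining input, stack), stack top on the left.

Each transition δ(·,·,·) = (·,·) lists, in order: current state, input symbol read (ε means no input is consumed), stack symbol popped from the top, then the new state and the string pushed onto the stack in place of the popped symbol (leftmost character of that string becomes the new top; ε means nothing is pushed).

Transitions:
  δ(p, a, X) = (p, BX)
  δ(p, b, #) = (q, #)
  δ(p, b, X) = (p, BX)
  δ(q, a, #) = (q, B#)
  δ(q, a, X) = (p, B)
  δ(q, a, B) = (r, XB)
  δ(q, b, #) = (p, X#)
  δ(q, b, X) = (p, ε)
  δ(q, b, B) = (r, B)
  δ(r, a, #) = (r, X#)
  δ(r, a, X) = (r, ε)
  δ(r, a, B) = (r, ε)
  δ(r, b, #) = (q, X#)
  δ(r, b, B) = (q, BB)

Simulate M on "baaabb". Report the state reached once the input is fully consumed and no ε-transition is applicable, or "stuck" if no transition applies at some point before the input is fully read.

(p, baaabb, #)
  read b, top #: go to q, push # → (q, aaabb, #)
  read a, top #: go to q, push B# → (q, aabb, B#)
  read a, top B: go to r, push XB → (r, abb, XB#)
  read a, top X: go to r, push ε → (r, bb, B#)
  read b, top B: go to q, push BB → (q, b, BB#)
  read b, top B: go to r, push B → (r, ε, BB#)
All input consumed; M is in state r.

r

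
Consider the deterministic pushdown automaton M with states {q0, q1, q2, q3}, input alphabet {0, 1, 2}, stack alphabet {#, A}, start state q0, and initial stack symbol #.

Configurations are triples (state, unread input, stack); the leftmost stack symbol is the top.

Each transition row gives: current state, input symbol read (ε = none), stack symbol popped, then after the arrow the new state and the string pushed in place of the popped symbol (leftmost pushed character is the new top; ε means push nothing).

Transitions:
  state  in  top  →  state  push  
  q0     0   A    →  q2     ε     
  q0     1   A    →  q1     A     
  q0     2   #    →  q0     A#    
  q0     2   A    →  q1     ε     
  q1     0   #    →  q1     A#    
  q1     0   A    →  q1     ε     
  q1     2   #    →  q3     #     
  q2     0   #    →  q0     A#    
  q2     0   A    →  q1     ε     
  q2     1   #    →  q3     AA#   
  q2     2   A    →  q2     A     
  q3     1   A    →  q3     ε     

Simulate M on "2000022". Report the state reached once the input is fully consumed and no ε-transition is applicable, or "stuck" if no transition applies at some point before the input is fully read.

q3

(q0, 2000022, #)
  read 2, top #: go to q0, push A# → (q0, 000022, A#)
  read 0, top A: go to q2, push ε → (q2, 00022, #)
  read 0, top #: go to q0, push A# → (q0, 0022, A#)
  read 0, top A: go to q2, push ε → (q2, 022, #)
  read 0, top #: go to q0, push A# → (q0, 22, A#)
  read 2, top A: go to q1, push ε → (q1, 2, #)
  read 2, top #: go to q3, push # → (q3, ε, #)
All input consumed; M is in state q3.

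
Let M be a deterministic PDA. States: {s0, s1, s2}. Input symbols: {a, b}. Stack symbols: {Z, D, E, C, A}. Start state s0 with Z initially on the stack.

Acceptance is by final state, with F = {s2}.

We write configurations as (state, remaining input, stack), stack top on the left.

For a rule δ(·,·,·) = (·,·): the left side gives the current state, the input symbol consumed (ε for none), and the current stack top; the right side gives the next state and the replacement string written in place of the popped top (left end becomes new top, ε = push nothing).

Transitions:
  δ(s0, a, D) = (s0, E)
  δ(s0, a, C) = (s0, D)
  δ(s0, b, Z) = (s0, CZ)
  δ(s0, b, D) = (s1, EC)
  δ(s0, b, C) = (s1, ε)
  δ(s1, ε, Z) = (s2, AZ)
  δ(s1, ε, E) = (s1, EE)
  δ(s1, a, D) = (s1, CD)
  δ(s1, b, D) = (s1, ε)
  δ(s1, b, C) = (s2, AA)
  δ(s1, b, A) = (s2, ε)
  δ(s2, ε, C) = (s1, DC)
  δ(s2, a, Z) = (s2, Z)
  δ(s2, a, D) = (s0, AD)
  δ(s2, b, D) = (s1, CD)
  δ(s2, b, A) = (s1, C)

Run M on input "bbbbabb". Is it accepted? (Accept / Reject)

Reject

(s0, bbbbabb, Z)
  read b, top Z: go to s0, push CZ → (s0, bbbabb, CZ)
  read b, top C: go to s1, push ε → (s1, bbabb, Z)
  ε-move, top Z: go to s2, push AZ → (s2, bbabb, AZ)
  read b, top A: go to s1, push C → (s1, babb, CZ)
  read b, top C: go to s2, push AA → (s2, abb, AAZ)
No transition applies at (s2, abb, AAZ); input not fully consumed.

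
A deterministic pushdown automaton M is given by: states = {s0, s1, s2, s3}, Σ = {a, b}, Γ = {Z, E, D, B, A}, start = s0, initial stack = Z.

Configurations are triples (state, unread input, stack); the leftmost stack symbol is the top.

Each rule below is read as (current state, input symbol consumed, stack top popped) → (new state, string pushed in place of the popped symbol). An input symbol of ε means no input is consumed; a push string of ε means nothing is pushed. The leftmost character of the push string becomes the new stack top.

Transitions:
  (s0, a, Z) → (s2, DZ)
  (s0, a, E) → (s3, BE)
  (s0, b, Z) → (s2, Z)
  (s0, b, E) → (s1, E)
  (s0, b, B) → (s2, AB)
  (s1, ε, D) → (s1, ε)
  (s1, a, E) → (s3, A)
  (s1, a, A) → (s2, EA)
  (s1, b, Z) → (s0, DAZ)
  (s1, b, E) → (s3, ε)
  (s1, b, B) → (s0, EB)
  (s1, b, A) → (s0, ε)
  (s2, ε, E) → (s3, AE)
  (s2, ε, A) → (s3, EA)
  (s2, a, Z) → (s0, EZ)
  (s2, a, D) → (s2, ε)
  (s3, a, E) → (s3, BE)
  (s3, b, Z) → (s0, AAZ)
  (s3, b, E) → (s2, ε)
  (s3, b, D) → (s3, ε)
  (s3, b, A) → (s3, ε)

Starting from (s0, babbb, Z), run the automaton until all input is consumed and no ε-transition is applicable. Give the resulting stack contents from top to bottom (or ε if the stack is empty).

AAZ

(s0, babbb, Z)
  read b, top Z: go to s2, push Z → (s2, abbb, Z)
  read a, top Z: go to s0, push EZ → (s0, bbb, EZ)
  read b, top E: go to s1, push E → (s1, bb, EZ)
  read b, top E: go to s3, push ε → (s3, b, Z)
  read b, top Z: go to s0, push AAZ → (s0, ε, AAZ)
All input consumed in state s0 with stack AAZ.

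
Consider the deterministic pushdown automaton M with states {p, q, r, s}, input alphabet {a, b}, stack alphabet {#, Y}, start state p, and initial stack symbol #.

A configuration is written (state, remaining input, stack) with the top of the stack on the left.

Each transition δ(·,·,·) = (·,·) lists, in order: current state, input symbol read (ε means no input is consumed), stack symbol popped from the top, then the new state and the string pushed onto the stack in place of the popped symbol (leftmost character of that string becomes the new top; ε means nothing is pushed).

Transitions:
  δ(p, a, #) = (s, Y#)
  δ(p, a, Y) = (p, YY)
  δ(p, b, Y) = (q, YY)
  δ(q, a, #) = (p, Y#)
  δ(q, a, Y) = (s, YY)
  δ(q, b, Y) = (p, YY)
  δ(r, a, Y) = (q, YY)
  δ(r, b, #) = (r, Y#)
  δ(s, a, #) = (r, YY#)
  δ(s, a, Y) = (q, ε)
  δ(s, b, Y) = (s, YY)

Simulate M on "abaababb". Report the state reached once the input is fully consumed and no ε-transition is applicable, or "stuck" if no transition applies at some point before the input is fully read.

(p, abaababb, #)
  read a, top #: go to s, push Y# → (s, baababb, Y#)
  read b, top Y: go to s, push YY → (s, aababb, YY#)
  read a, top Y: go to q, push ε → (q, ababb, Y#)
  read a, top Y: go to s, push YY → (s, babb, YY#)
  read b, top Y: go to s, push YY → (s, abb, YYY#)
  read a, top Y: go to q, push ε → (q, bb, YY#)
  read b, top Y: go to p, push YY → (p, b, YYY#)
  read b, top Y: go to q, push YY → (q, ε, YYYY#)
All input consumed; M is in state q.

q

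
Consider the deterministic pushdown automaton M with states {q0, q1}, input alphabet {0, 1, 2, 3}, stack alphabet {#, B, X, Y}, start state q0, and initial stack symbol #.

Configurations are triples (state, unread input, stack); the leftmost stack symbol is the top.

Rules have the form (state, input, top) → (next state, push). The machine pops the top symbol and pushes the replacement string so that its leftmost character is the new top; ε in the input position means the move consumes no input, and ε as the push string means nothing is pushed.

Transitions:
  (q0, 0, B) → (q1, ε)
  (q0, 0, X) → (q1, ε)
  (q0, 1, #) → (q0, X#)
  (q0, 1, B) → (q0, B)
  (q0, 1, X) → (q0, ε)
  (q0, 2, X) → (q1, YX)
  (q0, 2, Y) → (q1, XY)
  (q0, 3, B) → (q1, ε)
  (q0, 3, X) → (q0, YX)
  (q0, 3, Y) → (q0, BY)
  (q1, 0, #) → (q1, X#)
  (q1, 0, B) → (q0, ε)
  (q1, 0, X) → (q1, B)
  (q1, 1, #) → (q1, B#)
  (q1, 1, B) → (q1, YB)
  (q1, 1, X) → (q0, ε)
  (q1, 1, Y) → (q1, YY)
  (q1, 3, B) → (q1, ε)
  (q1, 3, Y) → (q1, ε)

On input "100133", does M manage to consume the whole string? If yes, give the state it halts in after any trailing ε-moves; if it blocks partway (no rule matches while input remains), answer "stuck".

(q0, 100133, #)
  read 1, top #: go to q0, push X# → (q0, 00133, X#)
  read 0, top X: go to q1, push ε → (q1, 0133, #)
  read 0, top #: go to q1, push X# → (q1, 133, X#)
  read 1, top X: go to q0, push ε → (q0, 33, #)
No transition for (q0, 3, top #); M blocks with input 33 remaining.

stuck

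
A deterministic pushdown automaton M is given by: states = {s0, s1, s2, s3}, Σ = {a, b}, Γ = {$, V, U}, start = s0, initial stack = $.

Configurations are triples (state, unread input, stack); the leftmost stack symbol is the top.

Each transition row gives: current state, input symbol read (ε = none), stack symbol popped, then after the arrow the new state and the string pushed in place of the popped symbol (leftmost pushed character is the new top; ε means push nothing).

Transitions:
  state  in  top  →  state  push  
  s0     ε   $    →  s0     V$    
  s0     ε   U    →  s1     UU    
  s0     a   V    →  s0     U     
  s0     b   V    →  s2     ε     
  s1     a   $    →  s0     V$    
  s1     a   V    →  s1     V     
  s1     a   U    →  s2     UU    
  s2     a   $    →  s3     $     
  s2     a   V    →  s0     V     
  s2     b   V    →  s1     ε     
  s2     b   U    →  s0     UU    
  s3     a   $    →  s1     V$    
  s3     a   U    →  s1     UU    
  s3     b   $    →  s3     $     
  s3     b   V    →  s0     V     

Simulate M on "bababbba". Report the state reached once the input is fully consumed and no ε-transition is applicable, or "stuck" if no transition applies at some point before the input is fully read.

(s0, bababbba, $)
  ε-move, top $: go to s0, push V$ → (s0, bababbba, V$)
  read b, top V: go to s2, push ε → (s2, ababbba, $)
  read a, top $: go to s3, push $ → (s3, babbba, $)
  read b, top $: go to s3, push $ → (s3, abbba, $)
  read a, top $: go to s1, push V$ → (s1, bbba, V$)
No transition for (s1, b, top V); M blocks with input bbba remaining.

stuck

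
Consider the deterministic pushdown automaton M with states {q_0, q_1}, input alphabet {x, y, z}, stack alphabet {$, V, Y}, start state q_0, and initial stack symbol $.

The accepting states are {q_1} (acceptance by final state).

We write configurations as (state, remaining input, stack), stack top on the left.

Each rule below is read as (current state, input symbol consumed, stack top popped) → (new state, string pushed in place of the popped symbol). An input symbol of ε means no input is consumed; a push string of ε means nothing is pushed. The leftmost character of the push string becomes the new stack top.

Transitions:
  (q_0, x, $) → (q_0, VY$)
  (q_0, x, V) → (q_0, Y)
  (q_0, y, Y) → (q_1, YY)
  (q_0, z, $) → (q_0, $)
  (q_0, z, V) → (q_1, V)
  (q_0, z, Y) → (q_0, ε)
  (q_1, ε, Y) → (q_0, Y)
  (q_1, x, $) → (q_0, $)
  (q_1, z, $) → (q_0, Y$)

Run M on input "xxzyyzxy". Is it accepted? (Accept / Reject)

Reject

(q_0, xxzyyzxy, $) ⊢ (q_0, xzyyzxy, VY$) ⊢ (q_0, zyyzxy, YY$) ⊢ (q_0, yyzxy, Y$) ⊢ (q_1, yzxy, YY$) ⊢ (q_0, yzxy, YY$) ⊢ (q_1, zxy, YYY$) ⊢ (q_0, zxy, YYY$) ⊢ (q_0, xy, YY$)
No transition applies at (q_0, xy, YY$); input not fully consumed.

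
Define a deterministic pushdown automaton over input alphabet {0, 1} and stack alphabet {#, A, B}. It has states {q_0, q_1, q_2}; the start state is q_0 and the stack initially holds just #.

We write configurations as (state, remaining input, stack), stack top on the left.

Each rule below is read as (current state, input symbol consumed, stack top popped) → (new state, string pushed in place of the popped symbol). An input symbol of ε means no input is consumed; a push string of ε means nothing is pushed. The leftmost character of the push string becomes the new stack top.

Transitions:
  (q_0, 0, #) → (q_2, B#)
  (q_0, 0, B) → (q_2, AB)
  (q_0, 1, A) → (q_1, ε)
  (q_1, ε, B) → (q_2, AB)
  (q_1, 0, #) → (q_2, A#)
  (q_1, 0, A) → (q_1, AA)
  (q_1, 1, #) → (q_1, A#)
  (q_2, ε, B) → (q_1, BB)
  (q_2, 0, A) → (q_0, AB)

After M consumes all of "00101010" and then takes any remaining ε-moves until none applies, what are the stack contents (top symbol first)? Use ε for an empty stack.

(q_0, 00101010, #)
  read 0, top #: go to q_2, push B# → (q_2, 0101010, B#)
  ε-move, top B: go to q_1, push BB → (q_1, 0101010, BB#)
  ε-move, top B: go to q_2, push AB → (q_2, 0101010, ABB#)
  read 0, top A: go to q_0, push AB → (q_0, 101010, ABBB#)
  read 1, top A: go to q_1, push ε → (q_1, 01010, BBB#)
  ε-move, top B: go to q_2, push AB → (q_2, 01010, ABBB#)
  read 0, top A: go to q_0, push AB → (q_0, 1010, ABBBB#)
  read 1, top A: go to q_1, push ε → (q_1, 010, BBBB#)
  ε-move, top B: go to q_2, push AB → (q_2, 010, ABBBB#)
  read 0, top A: go to q_0, push AB → (q_0, 10, ABBBBB#)
  read 1, top A: go to q_1, push ε → (q_1, 0, BBBBB#)
  ε-move, top B: go to q_2, push AB → (q_2, 0, ABBBBB#)
  read 0, top A: go to q_0, push AB → (q_0, ε, ABBBBBB#)
All input consumed in state q_0 with stack ABBBBBB#.

ABBBBBB#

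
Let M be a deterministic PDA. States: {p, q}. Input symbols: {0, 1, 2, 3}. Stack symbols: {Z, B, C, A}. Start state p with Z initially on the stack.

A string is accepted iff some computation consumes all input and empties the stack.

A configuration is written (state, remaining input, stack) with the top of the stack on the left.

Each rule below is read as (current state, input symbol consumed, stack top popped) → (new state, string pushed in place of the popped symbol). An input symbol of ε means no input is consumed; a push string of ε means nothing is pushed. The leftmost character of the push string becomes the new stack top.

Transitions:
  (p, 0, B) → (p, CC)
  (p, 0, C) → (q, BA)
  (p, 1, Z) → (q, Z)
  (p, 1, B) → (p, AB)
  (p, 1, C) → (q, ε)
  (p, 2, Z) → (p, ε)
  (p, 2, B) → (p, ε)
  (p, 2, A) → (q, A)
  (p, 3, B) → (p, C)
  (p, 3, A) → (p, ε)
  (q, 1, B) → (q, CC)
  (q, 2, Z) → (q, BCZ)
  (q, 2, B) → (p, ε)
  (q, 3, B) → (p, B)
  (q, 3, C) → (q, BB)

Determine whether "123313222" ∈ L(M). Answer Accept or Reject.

Accept

(p, 123313222, Z) ⊢ (q, 23313222, Z) ⊢ (q, 3313222, BCZ) ⊢ (p, 313222, BCZ) ⊢ (p, 13222, CCZ) ⊢ (q, 3222, CZ) ⊢ (q, 222, BBZ) ⊢ (p, 22, BZ) ⊢ (p, 2, Z) ⊢ (p, ε, ε)
All input consumed and the stack is empty.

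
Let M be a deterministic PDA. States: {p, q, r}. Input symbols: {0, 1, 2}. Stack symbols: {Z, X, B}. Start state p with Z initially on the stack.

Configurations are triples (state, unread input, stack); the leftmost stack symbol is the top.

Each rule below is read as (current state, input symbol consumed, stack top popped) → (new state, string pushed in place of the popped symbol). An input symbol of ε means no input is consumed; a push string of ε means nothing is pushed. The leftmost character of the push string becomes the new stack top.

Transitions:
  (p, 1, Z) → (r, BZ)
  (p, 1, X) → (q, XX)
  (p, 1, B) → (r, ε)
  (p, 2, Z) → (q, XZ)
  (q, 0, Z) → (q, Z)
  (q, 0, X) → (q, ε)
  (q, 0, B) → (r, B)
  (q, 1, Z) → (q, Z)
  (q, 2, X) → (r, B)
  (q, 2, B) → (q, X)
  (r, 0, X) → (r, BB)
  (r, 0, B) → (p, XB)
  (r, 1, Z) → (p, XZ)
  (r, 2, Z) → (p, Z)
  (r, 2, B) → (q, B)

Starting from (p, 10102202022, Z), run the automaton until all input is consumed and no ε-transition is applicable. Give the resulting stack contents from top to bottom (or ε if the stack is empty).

XBZ

(p, 10102202022, Z)
  read 1, top Z: go to r, push BZ → (r, 0102202022, BZ)
  read 0, top B: go to p, push XB → (p, 102202022, XBZ)
  read 1, top X: go to q, push XX → (q, 02202022, XXBZ)
  read 0, top X: go to q, push ε → (q, 2202022, XBZ)
  read 2, top X: go to r, push B → (r, 202022, BBZ)
  read 2, top B: go to q, push B → (q, 02022, BBZ)
  read 0, top B: go to r, push B → (r, 2022, BBZ)
  read 2, top B: go to q, push B → (q, 022, BBZ)
  read 0, top B: go to r, push B → (r, 22, BBZ)
  read 2, top B: go to q, push B → (q, 2, BBZ)
  read 2, top B: go to q, push X → (q, ε, XBZ)
All input consumed in state q with stack XBZ.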